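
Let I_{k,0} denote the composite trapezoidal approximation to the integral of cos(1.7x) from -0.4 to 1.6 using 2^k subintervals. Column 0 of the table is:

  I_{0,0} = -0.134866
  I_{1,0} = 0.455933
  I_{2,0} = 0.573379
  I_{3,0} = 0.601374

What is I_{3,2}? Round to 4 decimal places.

Richardson extrapolation on the trapezoidal column (denominator 4−1=3):
I_{2,1} = 0.573379 + (0.573379 − 0.455933)/3 = 0.612528
I_{3,1} = (4·0.601374 − 0.573379) / 3 = 0.610706
I_{3,2} = 0.610706 + (0.610706 − 0.612528)/15 = 0.610585
(Column j=1 coincides with Simpson's rule on the same nodes.)

0.6106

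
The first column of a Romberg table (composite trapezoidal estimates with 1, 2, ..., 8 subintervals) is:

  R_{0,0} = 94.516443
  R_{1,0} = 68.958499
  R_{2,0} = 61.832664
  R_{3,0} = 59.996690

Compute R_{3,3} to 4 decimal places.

59.3797

Richardson extrapolation on the trapezoidal column (denominator 4−1=3):
R_{1,1} = 68.958499 + (68.958499 − 94.516443)/3 = 60.439184
R_{2,1} = 61.832664 + (61.832664 − 68.958499)/3 = 59.457386
R_{3,1} = 59.996690 + (59.996690 − 61.832664)/3 = 59.384699
R_{2,2} = (16·59.457386 − 60.439184) / 15 = 59.391933
R_{3,2} = (16·59.384699 − 59.457386) / 15 = 59.379853
R_{3,3} = (64·59.379853 − 59.391933) / 63 = 59.379661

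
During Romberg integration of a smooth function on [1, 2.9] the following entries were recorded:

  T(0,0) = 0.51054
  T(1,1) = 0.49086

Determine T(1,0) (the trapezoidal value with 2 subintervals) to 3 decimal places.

From T(1,1) = (4·T(1,0) − T(0,0))/3, solve for T(1,0):
4·T(1,0) = 3·0.49086 + 0.51054 = 1.98312
T(1,0) = 0.49578

0.496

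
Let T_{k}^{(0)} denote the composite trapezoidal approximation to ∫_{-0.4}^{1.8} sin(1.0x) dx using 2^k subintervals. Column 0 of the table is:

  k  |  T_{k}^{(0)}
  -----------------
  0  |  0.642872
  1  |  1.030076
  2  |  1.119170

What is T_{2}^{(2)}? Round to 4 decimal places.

1.1482

T_{1}^{(1)} = 1.030076 + (1.030076 − 0.642872)/3 = 1.159144
T_{2}^{(1)} = (4·1.119170 − 1.030076) / 3 = 1.148868
T_{2}^{(2)} = (16·1.148868 − 1.159144) / 15 = 1.148183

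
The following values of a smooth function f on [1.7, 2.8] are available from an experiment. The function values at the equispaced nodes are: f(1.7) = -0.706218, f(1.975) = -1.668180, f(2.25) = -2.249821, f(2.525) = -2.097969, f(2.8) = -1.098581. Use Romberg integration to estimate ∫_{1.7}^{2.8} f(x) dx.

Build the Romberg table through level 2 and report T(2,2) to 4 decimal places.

T(0,0) (trapezoid, 1 panel, h=1.1000): -0.992639
T(1,0) (trapezoid, 2 panels, h=0.5500): -1.733721
T(2,0) (trapezoid, 4 panels, h=0.2750): -1.902552
T(1,1) = -1.733721 + (-1.733721 − (-0.992639))/3 = -1.980748
T(2,1) = -1.902552 + (-1.902552 − (-1.733721))/3 = -1.958829
T(2,2) = -1.958829 + (-1.958829 − (-1.980748))/15 = -1.957368

-1.9574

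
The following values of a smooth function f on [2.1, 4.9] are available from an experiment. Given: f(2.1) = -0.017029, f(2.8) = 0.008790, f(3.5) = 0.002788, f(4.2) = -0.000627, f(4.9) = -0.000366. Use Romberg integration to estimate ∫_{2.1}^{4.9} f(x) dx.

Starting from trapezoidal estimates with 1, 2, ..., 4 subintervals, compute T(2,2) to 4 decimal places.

T(0,0) (trapezoid, 1 panel, h=2.8000): -0.024353
T(1,0) (trapezoid, 2 panels, h=1.4000): -0.008273
T(2,0) (trapezoid, 4 panels, h=0.7000): 0.001577
T(1,1) = -0.008273 + (-0.008273 − (-0.024353))/3 = -0.002913
T(2,1) = 0.001577 + (0.001577 − (-0.008273))/3 = 0.004860
T(2,2) = 0.004860 + (0.004860 − (-0.002913))/15 = 0.005378

0.0054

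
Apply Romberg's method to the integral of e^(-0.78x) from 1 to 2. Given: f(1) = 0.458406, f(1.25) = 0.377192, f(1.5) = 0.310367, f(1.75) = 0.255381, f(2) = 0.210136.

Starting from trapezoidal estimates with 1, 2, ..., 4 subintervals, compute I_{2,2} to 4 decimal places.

I_{0,0} (trapezoid, 1 panel, h=1.0000): 0.334271
I_{1,0} (trapezoid, 2 panels, h=0.5000): 0.322319
I_{2,0} (trapezoid, 4 panels, h=0.2500): 0.319303
I_{1,1} = 0.322319 + (0.322319 − 0.334271)/3 = 0.318335
I_{2,1} = 0.319303 + (0.319303 − 0.322319)/3 = 0.318298
I_{2,2} = 0.318298 + (0.318298 − 0.318335)/15 = 0.318296

0.3183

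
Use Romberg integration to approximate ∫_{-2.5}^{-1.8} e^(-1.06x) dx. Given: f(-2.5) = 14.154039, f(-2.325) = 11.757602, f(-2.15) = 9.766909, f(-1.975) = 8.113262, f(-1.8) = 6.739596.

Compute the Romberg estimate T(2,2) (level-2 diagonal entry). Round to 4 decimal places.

6.9948

T(0,0) (trapezoid, 1 panel, h=0.7000): 7.312772
T(1,0) (trapezoid, 2 panels, h=0.3500): 7.074804
T(2,0) (trapezoid, 4 panels, h=0.1750): 7.014803
T(1,1) = 7.074804 + (7.074804 − 7.312772)/3 = 6.995481
T(2,1) = 7.014803 + (7.014803 − 7.074804)/3 = 6.994803
T(2,2) = 6.994803 + (6.994803 − 6.995481)/15 = 6.994758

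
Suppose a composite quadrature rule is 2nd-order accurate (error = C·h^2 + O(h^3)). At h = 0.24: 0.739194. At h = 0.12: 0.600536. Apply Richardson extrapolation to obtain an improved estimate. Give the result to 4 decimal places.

The leading error scales as h^2; refining by a factor of 2 reduces it by 2^2 = 4.
Extrapolated value = (4·A(h/2) − A(h)) / (4 − 1)
= (4·0.600536 − 0.739194) / 3
= 1.662950 / 3 = 0.554317

0.5543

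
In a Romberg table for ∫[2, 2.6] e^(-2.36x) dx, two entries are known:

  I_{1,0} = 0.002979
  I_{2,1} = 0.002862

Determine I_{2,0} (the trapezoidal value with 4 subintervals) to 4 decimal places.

From I_{2,1} = (4·I_{2,0} − I_{1,0})/3, solve for I_{2,0}:
4·I_{2,0} = 3·0.002862 + 0.002979 = 0.011565
I_{2,0} = 0.002891

0.0029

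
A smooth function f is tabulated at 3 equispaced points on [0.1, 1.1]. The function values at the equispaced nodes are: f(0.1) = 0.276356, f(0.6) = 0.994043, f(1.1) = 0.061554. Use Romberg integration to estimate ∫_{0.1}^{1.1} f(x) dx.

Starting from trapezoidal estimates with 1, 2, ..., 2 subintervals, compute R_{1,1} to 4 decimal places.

R_{0,0} (trapezoid, 1 panel, h=1.0000): 0.168955
R_{1,0} (trapezoid, 2 panels, h=0.5000): 0.581499
R_{1,1} = 0.581499 + (0.581499 − 0.168955)/3 = 0.719014

0.7190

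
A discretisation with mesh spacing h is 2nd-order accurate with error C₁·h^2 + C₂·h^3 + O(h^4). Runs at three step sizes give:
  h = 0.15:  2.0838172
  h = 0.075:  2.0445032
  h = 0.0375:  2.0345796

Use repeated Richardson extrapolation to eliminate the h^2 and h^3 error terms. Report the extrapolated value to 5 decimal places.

2.03125

First eliminate the h^2 term (factor 2^2 = 4):
  B₁ = (4·2.0445032 − 2.0838172)/3 = 2.0313985
  B₂ = (4·2.0345796 − 2.0445032)/3 = 2.0312717
Then eliminate the h^3 term (factor 2^3 = 8):
  (8·2.0312717 − 2.0313985)/7 = 2.0312536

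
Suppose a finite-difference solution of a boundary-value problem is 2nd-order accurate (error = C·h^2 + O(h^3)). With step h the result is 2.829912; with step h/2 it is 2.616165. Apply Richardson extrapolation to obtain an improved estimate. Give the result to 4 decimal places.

2.5449

Extrapolated value = (4·A(h/2) − A(h)) / (4 − 1)
= (4·2.616165 − 2.829912) / 3
= 7.634748 / 3 = 2.544916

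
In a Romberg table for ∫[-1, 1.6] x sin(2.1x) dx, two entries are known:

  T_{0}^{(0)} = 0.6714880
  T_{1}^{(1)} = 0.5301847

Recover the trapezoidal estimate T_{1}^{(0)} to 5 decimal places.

From T_{1}^{(1)} = (4·T_{1}^{(0)} − T_{0}^{(0)})/3, solve for T_{1}^{(0)}:
4·T_{1}^{(0)} = 3·0.5301847 + 0.6714880 = 2.2620421
T_{1}^{(0)} = 0.5655105

0.56551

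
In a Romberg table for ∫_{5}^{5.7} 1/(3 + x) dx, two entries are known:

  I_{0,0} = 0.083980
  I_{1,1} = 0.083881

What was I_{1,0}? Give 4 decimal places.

0.0839

From I_{1,1} = (4·I_{1,0} − I_{0,0})/3, solve for I_{1,0}:
4·I_{1,0} = 3·0.083881 + 0.083980 = 0.335623
I_{1,0} = 0.083906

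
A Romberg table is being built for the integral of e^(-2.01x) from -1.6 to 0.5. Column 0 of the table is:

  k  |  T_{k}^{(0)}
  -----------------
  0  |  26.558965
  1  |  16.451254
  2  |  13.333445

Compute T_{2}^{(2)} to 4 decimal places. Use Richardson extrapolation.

12.2417

Richardson extrapolation on the trapezoidal column (denominator 4−1=3):
T_{1}^{(1)} = (4·16.451254 − 26.558965) / 3 = 13.082017
T_{2}^{(1)} = 13.333445 + (13.333445 − 16.451254)/3 = 12.294175
T_{2}^{(2)} = 12.294175 + (12.294175 − 13.082017)/15 = 12.241652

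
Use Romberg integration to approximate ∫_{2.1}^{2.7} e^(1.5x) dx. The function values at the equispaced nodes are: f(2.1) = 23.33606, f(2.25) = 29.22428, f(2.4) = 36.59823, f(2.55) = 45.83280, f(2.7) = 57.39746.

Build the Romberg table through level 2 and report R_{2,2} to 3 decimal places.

22.708

R_{0,0} (trapezoid, 1 panel, h=0.6000): 24.22006
R_{1,0} (trapezoid, 2 panels, h=0.3000): 23.08950
R_{2,0} (trapezoid, 4 panels, h=0.1500): 22.80331
R_{1,1} = 23.08950 + (23.08950 − 24.22006)/3 = 22.71265
R_{2,1} = 22.80331 + (22.80331 − 23.08950)/3 = 22.70791
R_{2,2} = 22.70791 + (22.70791 − 22.71265)/15 = 22.70759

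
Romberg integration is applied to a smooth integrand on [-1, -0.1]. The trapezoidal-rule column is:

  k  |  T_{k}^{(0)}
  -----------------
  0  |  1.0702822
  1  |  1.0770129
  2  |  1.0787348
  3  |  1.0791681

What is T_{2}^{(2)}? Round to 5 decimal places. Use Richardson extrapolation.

1.07931

T_{1}^{(1)} = (4·1.0770129 − 1.0702822) / 3 = 1.0792565
T_{2}^{(1)} = 1.0787348 + (1.0787348 − 1.0770129)/3 = 1.0793088
T_{2}^{(2)} = 1.0793088 + (1.0793088 − 1.0792565)/15 = 1.0793123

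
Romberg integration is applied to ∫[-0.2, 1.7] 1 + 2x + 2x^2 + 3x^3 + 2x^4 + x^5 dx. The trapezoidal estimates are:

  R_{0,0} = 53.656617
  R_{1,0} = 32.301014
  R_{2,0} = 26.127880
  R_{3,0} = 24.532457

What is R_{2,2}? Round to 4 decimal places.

23.9960

Richardson extrapolation on the trapezoidal column (denominator 4−1=3):
R_{1,1} = (4·32.301014 − 53.656617) / 3 = 25.182480
R_{2,1} = 26.127880 + (26.127880 − 32.301014)/3 = 24.070169
R_{2,2} = (16·24.070169 − 25.182480) / 15 = 23.996015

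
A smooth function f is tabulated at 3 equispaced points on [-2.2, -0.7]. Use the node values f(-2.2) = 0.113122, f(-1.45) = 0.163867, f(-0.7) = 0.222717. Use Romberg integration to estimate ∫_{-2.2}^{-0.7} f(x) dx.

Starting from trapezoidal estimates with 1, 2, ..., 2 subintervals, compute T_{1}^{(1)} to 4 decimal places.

T_{0}^{(0)} (trapezoid, 1 panel, h=1.5000): 0.251879
T_{1}^{(0)} (trapezoid, 2 panels, h=0.7500): 0.248840
T_{1}^{(1)} = 0.248840 + (0.248840 − 0.251879)/3 = 0.247827

0.2478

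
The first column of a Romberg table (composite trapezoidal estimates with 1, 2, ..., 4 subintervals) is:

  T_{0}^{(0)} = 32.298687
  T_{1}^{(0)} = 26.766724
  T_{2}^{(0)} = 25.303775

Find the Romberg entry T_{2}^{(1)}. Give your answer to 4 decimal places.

Richardson extrapolation on the trapezoidal column (denominator 4−1=3):
T_{2}^{(1)} = 25.303775 + (25.303775 − 26.766724)/3 = 24.816125
(Column j=1 coincides with Simpson's rule on the same nodes.)

24.8161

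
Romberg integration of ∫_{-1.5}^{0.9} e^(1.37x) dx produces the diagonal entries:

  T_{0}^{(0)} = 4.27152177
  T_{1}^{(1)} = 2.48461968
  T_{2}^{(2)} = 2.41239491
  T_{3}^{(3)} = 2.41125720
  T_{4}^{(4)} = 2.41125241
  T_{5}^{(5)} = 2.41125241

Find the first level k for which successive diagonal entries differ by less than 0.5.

k = 2

|T_{1}^{(1)} − T_{0}^{(0)}| = 1.78690209 ≥ 0.5
|T_{2}^{(2)} − T_{1}^{(1)}| = 0.07222477 < 0.5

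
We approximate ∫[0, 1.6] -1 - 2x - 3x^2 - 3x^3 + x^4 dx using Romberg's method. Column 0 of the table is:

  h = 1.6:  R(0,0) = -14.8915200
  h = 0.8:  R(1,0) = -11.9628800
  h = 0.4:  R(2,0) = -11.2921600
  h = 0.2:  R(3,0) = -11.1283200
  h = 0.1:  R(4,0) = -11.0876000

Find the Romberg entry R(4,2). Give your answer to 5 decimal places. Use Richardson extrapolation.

-11.07405

R(3,1) = -11.1283200 + (-11.1283200 − (-11.2921600))/3 = -11.0737067
R(4,1) = (4·(-11.0876000) − (-11.1283200)) / 3 = -11.0740267
R(4,2) = (16·(-11.0740267) − (-11.0737067)) / 15 = -11.0740480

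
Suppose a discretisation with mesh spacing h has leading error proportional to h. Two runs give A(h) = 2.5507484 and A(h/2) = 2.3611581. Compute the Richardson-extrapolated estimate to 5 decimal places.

The leading error scales as h; refining by a factor of 2 reduces it by 2^1 = 2.
Extrapolated value = (2·A(h/2) − A(h)) / (2 − 1)
= (2·2.3611581 − 2.5507484) / 1
= 2.1715678 / 1 = 2.1715678

2.17157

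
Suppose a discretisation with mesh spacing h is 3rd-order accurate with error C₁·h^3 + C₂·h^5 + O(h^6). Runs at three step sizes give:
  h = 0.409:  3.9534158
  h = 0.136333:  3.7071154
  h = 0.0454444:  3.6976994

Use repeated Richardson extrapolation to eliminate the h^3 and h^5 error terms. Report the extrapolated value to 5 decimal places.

3.69734

First eliminate the h^3 term (factor 3^3 = 27):
  B₁ = (27·3.7071154 − 3.9534158)/26 = 3.6976423
  B₂ = (27·3.6976994 − 3.7071154)/26 = 3.6973372
Then eliminate the h^5 term (factor 3^5 = 243):
  (243·3.6973372 − 3.6976423)/242 = 3.6973359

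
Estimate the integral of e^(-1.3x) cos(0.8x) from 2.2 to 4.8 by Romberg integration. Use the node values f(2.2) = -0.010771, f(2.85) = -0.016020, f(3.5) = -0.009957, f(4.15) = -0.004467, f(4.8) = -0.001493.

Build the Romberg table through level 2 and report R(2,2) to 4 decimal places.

-0.0249

R(0,0) (trapezoid, 1 panel, h=2.6000): -0.015943
R(1,0) (trapezoid, 2 panels, h=1.3000): -0.020916
R(2,0) (trapezoid, 4 panels, h=0.6500): -0.023774
R(1,1) = -0.020916 + (-0.020916 − (-0.015943))/3 = -0.022574
R(2,1) = -0.023774 + (-0.023774 − (-0.020916))/3 = -0.024727
R(2,2) = -0.024727 + (-0.024727 − (-0.022574))/15 = -0.024871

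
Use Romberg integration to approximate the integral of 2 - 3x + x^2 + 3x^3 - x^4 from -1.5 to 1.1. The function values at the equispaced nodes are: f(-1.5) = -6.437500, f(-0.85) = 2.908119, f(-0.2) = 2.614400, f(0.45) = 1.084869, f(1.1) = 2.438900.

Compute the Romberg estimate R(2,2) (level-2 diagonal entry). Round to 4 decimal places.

R(0,0) (trapezoid, 1 panel, h=2.6000): -5.198180
R(1,0) (trapezoid, 2 panels, h=1.3000): 0.799630
R(2,0) (trapezoid, 4 panels, h=0.6500): 2.995257
R(1,1) = 0.799630 + (0.799630 − (-5.198180))/3 = 2.798900
R(2,1) = 2.995257 + (2.995257 − 0.799630)/3 = 3.727133
R(2,2) = 3.727133 + (3.727133 − 2.798900)/15 = 3.789015

3.7890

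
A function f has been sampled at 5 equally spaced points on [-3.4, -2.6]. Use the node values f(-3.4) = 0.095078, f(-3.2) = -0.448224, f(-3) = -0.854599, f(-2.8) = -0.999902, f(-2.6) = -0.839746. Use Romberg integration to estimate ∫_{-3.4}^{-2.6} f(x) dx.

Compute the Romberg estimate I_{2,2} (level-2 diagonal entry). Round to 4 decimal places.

I_{0,0} (trapezoid, 1 panel, h=0.8000): -0.297867
I_{1,0} (trapezoid, 2 panels, h=0.4000): -0.490773
I_{2,0} (trapezoid, 4 panels, h=0.2000): -0.535012
I_{1,1} = -0.490773 + (-0.490773 − (-0.297867))/3 = -0.555075
I_{2,1} = -0.535012 + (-0.535012 − (-0.490773))/3 = -0.549758
I_{2,2} = -0.549758 + (-0.549758 − (-0.555075))/15 = -0.549404

-0.5494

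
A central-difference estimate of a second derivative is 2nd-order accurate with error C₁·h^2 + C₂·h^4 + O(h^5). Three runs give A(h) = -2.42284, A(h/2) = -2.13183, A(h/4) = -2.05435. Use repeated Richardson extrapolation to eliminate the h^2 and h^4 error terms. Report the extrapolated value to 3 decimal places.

First eliminate the h^2 term (factor 2^2 = 4):
  B₁ = (4·(-2.13183) − (-2.42284))/3 = -2.03483
  B₂ = (4·(-2.05435) − (-2.13183))/3 = -2.02852
Then eliminate the h^4 term (factor 2^4 = 16):
  (16·(-2.02852) − (-2.03483))/15 = -2.02810

-2.028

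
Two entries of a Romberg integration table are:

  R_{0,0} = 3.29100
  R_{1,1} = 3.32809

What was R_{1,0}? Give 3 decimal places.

From R_{1,1} = (4·R_{1,0} − R_{0,0})/3, solve for R_{1,0}:
4·R_{1,0} = 3·3.32809 + 3.29100 = 13.27527
R_{1,0} = 3.31882

3.319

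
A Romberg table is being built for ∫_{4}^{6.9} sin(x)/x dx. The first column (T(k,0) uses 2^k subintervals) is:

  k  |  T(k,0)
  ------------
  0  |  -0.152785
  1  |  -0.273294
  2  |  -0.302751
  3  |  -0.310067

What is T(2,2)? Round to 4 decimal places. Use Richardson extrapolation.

-0.3125

T(1,1) = -0.273294 + (-0.273294 − (-0.152785))/3 = -0.313464
T(2,1) = (4·(-0.302751) − (-0.273294)) / 3 = -0.312570
T(2,2) = -0.312570 + (-0.312570 − (-0.313464))/15 = -0.312510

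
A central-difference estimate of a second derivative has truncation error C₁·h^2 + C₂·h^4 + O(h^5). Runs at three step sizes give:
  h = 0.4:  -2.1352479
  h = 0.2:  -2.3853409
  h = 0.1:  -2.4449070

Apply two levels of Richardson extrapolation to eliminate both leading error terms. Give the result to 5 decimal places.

First eliminate the h^2 term (factor 2^2 = 4):
  B₁ = (4·(-2.3853409) − (-2.1352479))/3 = -2.4687052
  B₂ = (4·(-2.4449070) − (-2.3853409))/3 = -2.4647624
Then eliminate the h^4 term (factor 2^4 = 16):
  (16·(-2.4647624) − (-2.4687052))/15 = -2.4644995

-2.46450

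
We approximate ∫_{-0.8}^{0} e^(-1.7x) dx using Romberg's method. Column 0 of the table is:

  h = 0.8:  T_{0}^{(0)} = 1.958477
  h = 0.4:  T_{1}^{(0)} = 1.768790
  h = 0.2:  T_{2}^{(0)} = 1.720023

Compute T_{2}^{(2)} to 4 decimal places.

Richardson extrapolation on the trapezoidal column (denominator 4−1=3):
T_{1}^{(1)} = 1.768790 + (1.768790 − 1.958477)/3 = 1.705561
T_{2}^{(1)} = (4·1.720023 − 1.768790) / 3 = 1.703767
T_{2}^{(2)} = 1.703767 + (1.703767 − 1.705561)/15 = 1.703647

1.7036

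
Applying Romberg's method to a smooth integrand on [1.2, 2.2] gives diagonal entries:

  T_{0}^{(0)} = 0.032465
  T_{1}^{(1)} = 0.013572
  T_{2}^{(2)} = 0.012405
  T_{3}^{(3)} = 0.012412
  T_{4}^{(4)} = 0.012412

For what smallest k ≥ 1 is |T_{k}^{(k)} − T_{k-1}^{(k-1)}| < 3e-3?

k = 2

|T_{1}^{(1)} − T_{0}^{(0)}| = 0.018893 ≥ 3e-3
|T_{2}^{(2)} − T_{1}^{(1)}| = 0.001167 < 3e-3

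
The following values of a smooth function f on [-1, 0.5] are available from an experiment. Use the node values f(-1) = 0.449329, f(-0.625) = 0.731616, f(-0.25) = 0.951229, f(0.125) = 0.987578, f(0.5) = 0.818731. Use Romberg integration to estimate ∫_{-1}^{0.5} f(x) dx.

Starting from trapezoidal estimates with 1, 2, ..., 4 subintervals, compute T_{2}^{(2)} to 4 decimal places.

T_{0}^{(0)} (trapezoid, 1 panel, h=1.5000): 0.951045
T_{1}^{(0)} (trapezoid, 2 panels, h=0.7500): 1.188944
T_{2}^{(0)} (trapezoid, 4 panels, h=0.3750): 1.239170
T_{1}^{(1)} = 1.188944 + (1.188944 − 0.951045)/3 = 1.268244
T_{2}^{(1)} = 1.239170 + (1.239170 − 1.188944)/3 = 1.255912
T_{2}^{(2)} = 1.255912 + (1.255912 − 1.268244)/15 = 1.255090

1.2551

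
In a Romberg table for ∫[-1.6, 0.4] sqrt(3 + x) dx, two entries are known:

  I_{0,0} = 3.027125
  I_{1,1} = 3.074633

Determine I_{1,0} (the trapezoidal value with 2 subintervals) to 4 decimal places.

3.0628

From I_{1,1} = (4·I_{1,0} − I_{0,0})/3, solve for I_{1,0}:
4·I_{1,0} = 3·3.074633 + 3.027125 = 12.251024
I_{1,0} = 3.062756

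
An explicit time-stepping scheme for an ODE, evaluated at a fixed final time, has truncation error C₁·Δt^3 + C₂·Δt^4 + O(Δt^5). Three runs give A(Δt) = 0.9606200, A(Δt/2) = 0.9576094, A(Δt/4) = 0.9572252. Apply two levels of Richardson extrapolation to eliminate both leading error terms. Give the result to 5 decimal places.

First eliminate the Δt^3 term (factor 2^3 = 8):
  B₁ = (8·0.9576094 − 0.9606200)/7 = 0.9571793
  B₂ = (8·0.9572252 − 0.9576094)/7 = 0.9571703
Then eliminate the Δt^4 term (factor 2^4 = 16):
  (16·0.9571703 − 0.9571793)/15 = 0.9571697

0.95717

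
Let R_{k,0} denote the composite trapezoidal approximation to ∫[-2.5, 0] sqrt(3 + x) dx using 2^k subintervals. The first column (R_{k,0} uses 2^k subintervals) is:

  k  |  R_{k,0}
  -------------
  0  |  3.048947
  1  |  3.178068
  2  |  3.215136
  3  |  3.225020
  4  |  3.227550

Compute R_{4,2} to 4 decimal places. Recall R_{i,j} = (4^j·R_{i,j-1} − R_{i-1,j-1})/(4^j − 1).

3.2284

Richardson extrapolation on the trapezoidal column (denominator 4−1=3):
R_{3,1} = (4·3.225020 − 3.215136) / 3 = 3.228315
R_{4,1} = 3.227550 + (3.227550 − 3.225020)/3 = 3.228393
R_{4,2} = (16·3.228393 − 3.228315) / 15 = 3.228398
(Column j=1 coincides with Simpson's rule on the same nodes.)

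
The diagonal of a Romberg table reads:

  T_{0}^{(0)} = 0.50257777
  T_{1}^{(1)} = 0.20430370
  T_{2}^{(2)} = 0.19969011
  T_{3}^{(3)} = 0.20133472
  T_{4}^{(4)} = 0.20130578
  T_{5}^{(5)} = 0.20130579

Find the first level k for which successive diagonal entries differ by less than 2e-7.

|T_{1}^{(1)} − T_{0}^{(0)}| = 0.29827407 ≥ 2e-7
|T_{2}^{(2)} − T_{1}^{(1)}| = 0.00461359 ≥ 2e-7
|T_{3}^{(3)} − T_{2}^{(2)}| = 0.00164461 ≥ 2e-7
|T_{4}^{(4)} − T_{3}^{(3)}| = 0.00002894 ≥ 2e-7
|T_{5}^{(5)} − T_{4}^{(4)}| = 0.00000001 < 2e-7

k = 5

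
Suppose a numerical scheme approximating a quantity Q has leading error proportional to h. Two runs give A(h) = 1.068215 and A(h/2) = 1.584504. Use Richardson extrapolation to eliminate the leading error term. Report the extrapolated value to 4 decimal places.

Extrapolated value = (2·A(h/2) − A(h)) / (2 − 1)
= (2·1.584504 − 1.068215) / 1
= 2.100793 / 1 = 2.100793

2.1008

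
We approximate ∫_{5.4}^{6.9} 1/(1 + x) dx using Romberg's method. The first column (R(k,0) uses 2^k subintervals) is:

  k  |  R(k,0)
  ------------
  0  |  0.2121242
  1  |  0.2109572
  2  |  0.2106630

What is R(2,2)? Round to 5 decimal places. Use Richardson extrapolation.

R(1,1) = (4·0.2109572 − 0.2121242) / 3 = 0.2105682
R(2,1) = 0.2106630 + (0.2106630 − 0.2109572)/3 = 0.2105649
R(2,2) = 0.2105649 + (0.2105649 − 0.2105682)/15 = 0.2105647

0.21056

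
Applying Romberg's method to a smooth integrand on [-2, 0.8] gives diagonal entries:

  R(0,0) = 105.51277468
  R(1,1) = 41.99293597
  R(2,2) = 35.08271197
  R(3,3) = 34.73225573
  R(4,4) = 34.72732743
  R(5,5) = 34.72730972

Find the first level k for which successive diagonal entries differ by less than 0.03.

|R(1,1) − R(0,0)| = 63.51983871 ≥ 0.03
|R(2,2) − R(1,1)| = 6.91022400 ≥ 0.03
|R(3,3) − R(2,2)| = 0.35045624 ≥ 0.03
|R(4,4) − R(3,3)| = 0.00492830 < 0.03

k = 4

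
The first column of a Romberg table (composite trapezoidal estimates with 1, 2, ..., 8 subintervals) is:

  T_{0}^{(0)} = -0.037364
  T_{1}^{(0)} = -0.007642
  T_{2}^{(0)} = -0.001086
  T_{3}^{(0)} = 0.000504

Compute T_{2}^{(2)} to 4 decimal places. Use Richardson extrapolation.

T_{1}^{(1)} = -0.007642 + (-0.007642 − (-0.037364))/3 = 0.002265
T_{2}^{(1)} = -0.001086 + (-0.001086 − (-0.007642))/3 = 0.001099
T_{2}^{(2)} = (16·0.001099 − 0.002265) / 15 = 0.001021

0.0010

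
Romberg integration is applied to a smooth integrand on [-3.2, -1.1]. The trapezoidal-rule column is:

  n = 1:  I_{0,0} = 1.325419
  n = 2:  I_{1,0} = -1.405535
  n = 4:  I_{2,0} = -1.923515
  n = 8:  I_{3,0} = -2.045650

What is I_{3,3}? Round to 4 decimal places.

-2.0858

I_{1,1} = -1.405535 + (-1.405535 − 1.325419)/3 = -2.315853
I_{2,1} = (4·(-1.923515) − (-1.405535)) / 3 = -2.096175
I_{3,1} = -2.045650 + (-2.045650 − (-1.923515))/3 = -2.086362
I_{2,2} = (16·(-2.096175) − (-2.315853)) / 15 = -2.081530
I_{3,2} = (16·(-2.086362) − (-2.096175)) / 15 = -2.085708
I_{3,3} = -2.085708 + (-2.085708 − (-2.081530))/63 = -2.085774
(Column j=1 coincides with Simpson's rule on the same nodes.)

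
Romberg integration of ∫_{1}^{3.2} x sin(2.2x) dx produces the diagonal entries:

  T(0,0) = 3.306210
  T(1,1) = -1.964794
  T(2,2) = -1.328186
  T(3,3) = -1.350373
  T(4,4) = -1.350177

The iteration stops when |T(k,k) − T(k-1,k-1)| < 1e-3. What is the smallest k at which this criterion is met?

|T(1,1) − T(0,0)| = 5.271004 ≥ 1e-3
|T(2,2) − T(1,1)| = 0.636608 ≥ 1e-3
|T(3,3) − T(2,2)| = 0.022187 ≥ 1e-3
|T(4,4) − T(3,3)| = 0.000196 < 1e-3

k = 4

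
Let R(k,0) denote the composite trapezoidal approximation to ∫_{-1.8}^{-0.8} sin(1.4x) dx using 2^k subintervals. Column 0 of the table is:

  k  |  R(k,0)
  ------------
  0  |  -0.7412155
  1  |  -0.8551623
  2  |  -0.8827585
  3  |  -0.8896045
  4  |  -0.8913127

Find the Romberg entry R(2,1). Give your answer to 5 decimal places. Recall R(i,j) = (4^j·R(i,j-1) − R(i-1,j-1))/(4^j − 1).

R(2,1) = -0.8827585 + (-0.8827585 − (-0.8551623))/3 = -0.8919572

-0.89196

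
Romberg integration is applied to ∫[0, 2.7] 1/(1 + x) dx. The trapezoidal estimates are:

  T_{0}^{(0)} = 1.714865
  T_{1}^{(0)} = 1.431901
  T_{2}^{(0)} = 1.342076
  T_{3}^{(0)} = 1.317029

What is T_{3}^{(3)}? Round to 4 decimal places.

1.3084

T_{1}^{(1)} = (4·1.431901 − 1.714865) / 3 = 1.337580
T_{2}^{(1)} = 1.342076 + (1.342076 − 1.431901)/3 = 1.312134
T_{3}^{(1)} = 1.317029 + (1.317029 − 1.342076)/3 = 1.308680
T_{2}^{(2)} = (16·1.312134 − 1.337580) / 15 = 1.310438
T_{3}^{(2)} = (16·1.308680 − 1.312134) / 15 = 1.308450
T_{3}^{(3)} = (64·1.308450 − 1.310438) / 63 = 1.308418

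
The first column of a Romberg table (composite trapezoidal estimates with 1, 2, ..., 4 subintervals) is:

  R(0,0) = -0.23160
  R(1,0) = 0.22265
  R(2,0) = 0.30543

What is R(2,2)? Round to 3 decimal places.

0.330

Richardson extrapolation on the trapezoidal column (denominator 4−1=3):
R(1,1) = (4·0.22265 − (-0.23160)) / 3 = 0.37407
R(2,1) = 0.30543 + (0.30543 − 0.22265)/3 = 0.33302
R(2,2) = (16·0.33302 − 0.37407) / 15 = 0.33028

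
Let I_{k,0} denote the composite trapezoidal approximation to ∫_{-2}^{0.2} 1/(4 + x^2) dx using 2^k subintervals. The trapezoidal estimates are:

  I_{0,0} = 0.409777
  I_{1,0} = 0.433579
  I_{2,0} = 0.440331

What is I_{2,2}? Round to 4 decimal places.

0.4427

I_{1,1} = (4·0.433579 − 0.409777) / 3 = 0.441513
I_{2,1} = (4·0.440331 − 0.433579) / 3 = 0.442582
I_{2,2} = (16·0.442582 − 0.441513) / 15 = 0.442653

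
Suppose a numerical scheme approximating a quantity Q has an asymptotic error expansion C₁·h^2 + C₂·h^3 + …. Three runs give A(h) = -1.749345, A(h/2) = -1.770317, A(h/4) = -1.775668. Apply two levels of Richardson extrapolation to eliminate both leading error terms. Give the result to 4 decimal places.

First eliminate the h^2 term (factor 2^2 = 4):
  B₁ = (4·(-1.770317) − (-1.749345))/3 = -1.777308
  B₂ = (4·(-1.775668) − (-1.770317))/3 = -1.777452
Then eliminate the h^3 term (factor 2^3 = 8):
  (8·(-1.777452) − (-1.777308))/7 = -1.777473

-1.7775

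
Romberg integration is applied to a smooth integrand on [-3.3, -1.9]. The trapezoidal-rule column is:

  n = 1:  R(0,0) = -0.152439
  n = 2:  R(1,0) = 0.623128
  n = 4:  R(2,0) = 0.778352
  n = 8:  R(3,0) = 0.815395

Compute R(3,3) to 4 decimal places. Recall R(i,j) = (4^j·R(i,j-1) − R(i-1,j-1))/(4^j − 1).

0.8276

Richardson extrapolation on the trapezoidal column (denominator 4−1=3):
R(1,1) = (4·0.623128 − (-0.152439)) / 3 = 0.881650
R(2,1) = (4·0.778352 − 0.623128) / 3 = 0.830093
R(3,1) = (4·0.815395 − 0.778352) / 3 = 0.827743
R(2,2) = (16·0.830093 − 0.881650) / 15 = 0.826656
R(3,2) = (16·0.827743 − 0.830093) / 15 = 0.827586
R(3,3) = (64·0.827586 − 0.826656) / 63 = 0.827601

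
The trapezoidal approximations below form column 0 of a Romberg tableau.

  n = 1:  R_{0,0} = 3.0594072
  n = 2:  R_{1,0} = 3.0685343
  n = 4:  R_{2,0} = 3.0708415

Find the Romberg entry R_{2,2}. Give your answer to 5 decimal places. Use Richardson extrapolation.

3.07161

R_{1,1} = 3.0685343 + (3.0685343 − 3.0594072)/3 = 3.0715767
R_{2,1} = 3.0708415 + (3.0708415 − 3.0685343)/3 = 3.0716106
R_{2,2} = (16·3.0716106 − 3.0715767) / 15 = 3.0716129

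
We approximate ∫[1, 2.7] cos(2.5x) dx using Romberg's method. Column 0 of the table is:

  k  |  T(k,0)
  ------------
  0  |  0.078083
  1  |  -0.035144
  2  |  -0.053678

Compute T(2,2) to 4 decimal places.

Richardson extrapolation on the trapezoidal column (denominator 4−1=3):
T(1,1) = (4·(-0.035144) − 0.078083) / 3 = -0.072886
T(2,1) = -0.053678 + (-0.053678 − (-0.035144))/3 = -0.059856
T(2,2) = (16·(-0.059856) − (-0.072886)) / 15 = -0.058987

-0.0590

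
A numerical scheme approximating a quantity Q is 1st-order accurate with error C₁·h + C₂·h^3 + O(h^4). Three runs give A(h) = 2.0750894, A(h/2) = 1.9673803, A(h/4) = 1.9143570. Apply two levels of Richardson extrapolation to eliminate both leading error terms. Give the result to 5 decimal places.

1.86157

First eliminate the h term (factor 2^1 = 2):
  B₁ = (2·1.9673803 − 2.0750894)/1 = 1.8596712
  B₂ = (2·1.9143570 − 1.9673803)/1 = 1.8613337
Then eliminate the h^3 term (factor 2^3 = 8):
  (8·1.8613337 − 1.8596712)/7 = 1.8615712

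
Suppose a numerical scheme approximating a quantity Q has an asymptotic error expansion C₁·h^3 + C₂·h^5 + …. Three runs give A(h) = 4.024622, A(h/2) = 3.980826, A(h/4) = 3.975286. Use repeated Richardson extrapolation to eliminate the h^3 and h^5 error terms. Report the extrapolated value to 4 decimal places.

First eliminate the h^3 term (factor 2^3 = 8):
  B₁ = (8·3.980826 − 4.024622)/7 = 3.974569
  B₂ = (8·3.975286 − 3.980826)/7 = 3.974495
Then eliminate the h^5 term (factor 2^5 = 32):
  (32·3.974495 − 3.974569)/31 = 3.974493

3.9745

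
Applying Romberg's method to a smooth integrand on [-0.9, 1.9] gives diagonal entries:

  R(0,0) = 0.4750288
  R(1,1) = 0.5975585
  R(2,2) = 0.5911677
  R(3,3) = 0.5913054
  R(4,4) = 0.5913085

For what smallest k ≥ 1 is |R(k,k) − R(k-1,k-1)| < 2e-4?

|R(1,1) − R(0,0)| = 0.1225297 ≥ 2e-4
|R(2,2) − R(1,1)| = 0.0063908 ≥ 2e-4
|R(3,3) − R(2,2)| = 0.0001377 < 2e-4

k = 3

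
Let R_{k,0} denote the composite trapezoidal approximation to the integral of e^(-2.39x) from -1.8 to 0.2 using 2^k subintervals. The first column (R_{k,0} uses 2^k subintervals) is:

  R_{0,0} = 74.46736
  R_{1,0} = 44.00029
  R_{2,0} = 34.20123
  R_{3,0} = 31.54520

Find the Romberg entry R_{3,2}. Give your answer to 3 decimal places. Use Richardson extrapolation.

Richardson extrapolation on the trapezoidal column (denominator 4−1=3):
R_{2,1} = 34.20123 + (34.20123 − 44.00029)/3 = 30.93488
R_{3,1} = (4·31.54520 − 34.20123) / 3 = 30.65986
R_{3,2} = (16·30.65986 − 30.93488) / 15 = 30.64153

30.642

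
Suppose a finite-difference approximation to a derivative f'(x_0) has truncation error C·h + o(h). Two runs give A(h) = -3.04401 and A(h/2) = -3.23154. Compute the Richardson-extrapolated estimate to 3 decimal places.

-3.419

Extrapolated value = (2·A(h/2) − A(h)) / (2 − 1)
= (2·(-3.23154) − (-3.04401)) / 1
= -3.41907 / 1 = -3.41907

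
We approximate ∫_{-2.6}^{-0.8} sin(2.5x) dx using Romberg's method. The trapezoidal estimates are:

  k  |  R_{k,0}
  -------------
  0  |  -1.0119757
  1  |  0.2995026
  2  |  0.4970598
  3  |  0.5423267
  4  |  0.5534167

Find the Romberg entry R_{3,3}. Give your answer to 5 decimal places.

0.55714

Richardson extrapolation on the trapezoidal column (denominator 4−1=3):
R_{1,1} = (4·0.2995026 − (-1.0119757)) / 3 = 0.7366620
R_{2,1} = 0.4970598 + (0.4970598 − 0.2995026)/3 = 0.5629122
R_{3,1} = 0.5423267 + (0.5423267 − 0.4970598)/3 = 0.5574157
R_{2,2} = 0.5629122 + (0.5629122 − 0.7366620)/15 = 0.5513289
R_{3,2} = (16·0.5574157 − 0.5629122) / 15 = 0.5570493
R_{3,3} = (64·0.5570493 − 0.5513289) / 63 = 0.5571401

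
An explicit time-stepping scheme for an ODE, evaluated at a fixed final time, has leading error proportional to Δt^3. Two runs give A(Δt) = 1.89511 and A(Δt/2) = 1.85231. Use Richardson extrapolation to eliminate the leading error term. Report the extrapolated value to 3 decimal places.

The leading error scales as Δt^3; refining by a factor of 2 reduces it by 2^3 = 8.
Extrapolated value = (8·A(Δt/2) − A(Δt)) / (8 − 1)
= (8·1.85231 − 1.89511) / 7
= 12.92337 / 7 = 1.84620

1.846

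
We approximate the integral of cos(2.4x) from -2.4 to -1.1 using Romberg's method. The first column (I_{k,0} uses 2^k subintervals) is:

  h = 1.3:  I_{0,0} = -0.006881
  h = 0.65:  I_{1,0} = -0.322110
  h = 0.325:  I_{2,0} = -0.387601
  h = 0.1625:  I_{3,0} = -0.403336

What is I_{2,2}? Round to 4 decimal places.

-0.4082

I_{1,1} = -0.322110 + (-0.322110 − (-0.006881))/3 = -0.427186
I_{2,1} = -0.387601 + (-0.387601 − (-0.322110))/3 = -0.409431
I_{2,2} = (16·(-0.409431) − (-0.427186)) / 15 = -0.408247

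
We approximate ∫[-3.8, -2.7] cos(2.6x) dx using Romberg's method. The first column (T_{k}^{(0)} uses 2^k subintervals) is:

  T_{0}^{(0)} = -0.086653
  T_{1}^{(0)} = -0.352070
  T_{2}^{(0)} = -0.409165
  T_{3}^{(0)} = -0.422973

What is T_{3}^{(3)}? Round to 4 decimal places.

Richardson extrapolation on the trapezoidal column (denominator 4−1=3):
T_{1}^{(1)} = (4·(-0.352070) − (-0.086653)) / 3 = -0.440542
T_{2}^{(1)} = -0.409165 + (-0.409165 − (-0.352070))/3 = -0.428197
T_{3}^{(1)} = (4·(-0.422973) − (-0.409165)) / 3 = -0.427576
T_{2}^{(2)} = -0.428197 + (-0.428197 − (-0.440542))/15 = -0.427374
T_{3}^{(2)} = -0.427576 + (-0.427576 − (-0.428197))/15 = -0.427535
T_{3}^{(3)} = -0.427535 + (-0.427535 − (-0.427374))/63 = -0.427538
(Column j=1 coincides with Simpson's rule on the same nodes.)

-0.4275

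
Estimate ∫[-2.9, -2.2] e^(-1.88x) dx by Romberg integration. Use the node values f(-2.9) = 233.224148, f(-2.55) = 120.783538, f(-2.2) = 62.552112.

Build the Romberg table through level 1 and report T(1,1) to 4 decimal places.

T(0,0) (trapezoid, 1 panel, h=0.7000): 103.521691
T(1,0) (trapezoid, 2 panels, h=0.3500): 94.035084
T(1,1) = 94.035084 + (94.035084 − 103.521691)/3 = 90.872882

90.8729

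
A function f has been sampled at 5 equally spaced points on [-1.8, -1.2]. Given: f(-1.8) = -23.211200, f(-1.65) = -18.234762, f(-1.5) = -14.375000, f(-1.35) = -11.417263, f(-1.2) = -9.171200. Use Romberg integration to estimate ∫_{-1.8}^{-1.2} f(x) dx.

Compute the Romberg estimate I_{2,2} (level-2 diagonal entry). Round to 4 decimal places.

I_{0,0} (trapezoid, 1 panel, h=0.6000): -9.714720
I_{1,0} (trapezoid, 2 panels, h=0.3000): -9.169860
I_{2,0} (trapezoid, 4 panels, h=0.1500): -9.032734
I_{1,1} = -9.169860 + (-9.169860 − (-9.714720))/3 = -8.988240
I_{2,1} = -9.032734 + (-9.032734 − (-9.169860))/3 = -8.987025
I_{2,2} = -8.987025 + (-8.987025 − (-8.988240))/15 = -8.986944

-8.9869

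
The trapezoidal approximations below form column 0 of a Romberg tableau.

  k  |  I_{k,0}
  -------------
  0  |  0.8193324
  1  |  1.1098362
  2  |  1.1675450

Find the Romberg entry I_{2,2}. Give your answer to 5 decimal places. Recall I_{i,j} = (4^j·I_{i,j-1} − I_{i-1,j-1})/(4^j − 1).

1.18546

Richardson extrapolation on the trapezoidal column (denominator 4−1=3):
I_{1,1} = (4·1.1098362 − 0.8193324) / 3 = 1.2066708
I_{2,1} = (4·1.1675450 − 1.1098362) / 3 = 1.1867813
I_{2,2} = (16·1.1867813 − 1.2066708) / 15 = 1.1854553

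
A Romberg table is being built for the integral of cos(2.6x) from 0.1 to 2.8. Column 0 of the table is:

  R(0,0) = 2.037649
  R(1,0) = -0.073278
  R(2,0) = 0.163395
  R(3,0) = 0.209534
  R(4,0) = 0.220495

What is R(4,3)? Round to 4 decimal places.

Richardson extrapolation on the trapezoidal column (denominator 4−1=3):
R(2,1) = 0.163395 + (0.163395 − (-0.073278))/3 = 0.242286
R(3,1) = 0.209534 + (0.209534 − 0.163395)/3 = 0.224914
R(4,1) = 0.220495 + (0.220495 − 0.209534)/3 = 0.224149
R(3,2) = 0.224914 + (0.224914 − 0.242286)/15 = 0.223756
R(4,2) = (16·0.224149 − 0.224914) / 15 = 0.224098
R(4,3) = (64·0.224098 − 0.223756) / 63 = 0.224103
(Column j=1 coincides with Simpson's rule on the same nodes.)

0.2241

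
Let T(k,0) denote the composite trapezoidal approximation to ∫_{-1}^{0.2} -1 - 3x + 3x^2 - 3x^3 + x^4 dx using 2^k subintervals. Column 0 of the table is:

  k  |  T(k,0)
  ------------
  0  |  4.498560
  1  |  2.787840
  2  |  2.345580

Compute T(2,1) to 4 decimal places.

Richardson extrapolation on the trapezoidal column (denominator 4−1=3):
T(2,1) = (4·2.345580 − 2.787840) / 3 = 2.198160

2.1982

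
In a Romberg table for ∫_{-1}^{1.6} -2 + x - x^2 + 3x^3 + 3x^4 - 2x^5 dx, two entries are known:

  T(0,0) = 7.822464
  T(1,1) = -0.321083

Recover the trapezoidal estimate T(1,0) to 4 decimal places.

1.7148

From T(1,1) = (4·T(1,0) − T(0,0))/3, solve for T(1,0):
4·T(1,0) = 3·(-0.321083) + 7.822464 = 6.859215
T(1,0) = 1.714804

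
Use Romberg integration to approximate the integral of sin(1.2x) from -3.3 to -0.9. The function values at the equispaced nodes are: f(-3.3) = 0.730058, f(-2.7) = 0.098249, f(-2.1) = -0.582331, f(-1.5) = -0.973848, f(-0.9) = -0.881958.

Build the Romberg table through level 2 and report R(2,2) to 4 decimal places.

-0.9619

R(0,0) (trapezoid, 1 panel, h=2.4000): -0.182280
R(1,0) (trapezoid, 2 panels, h=1.2000): -0.789937
R(2,0) (trapezoid, 4 panels, h=0.6000): -0.920328
R(1,1) = -0.789937 + (-0.789937 − (-0.182280))/3 = -0.992489
R(2,1) = -0.920328 + (-0.920328 − (-0.789937))/3 = -0.963792
R(2,2) = -0.963792 + (-0.963792 − (-0.992489))/15 = -0.961879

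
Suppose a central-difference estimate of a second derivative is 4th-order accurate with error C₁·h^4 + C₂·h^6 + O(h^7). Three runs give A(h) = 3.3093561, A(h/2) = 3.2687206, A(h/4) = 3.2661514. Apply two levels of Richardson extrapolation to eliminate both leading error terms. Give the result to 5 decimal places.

3.26598

First eliminate the h^4 term (factor 2^4 = 16):
  B₁ = (16·3.2687206 − 3.3093561)/15 = 3.2660116
  B₂ = (16·3.2661514 − 3.2687206)/15 = 3.2659801
Then eliminate the h^6 term (factor 2^6 = 64):
  (64·3.2659801 − 3.2660116)/63 = 3.2659796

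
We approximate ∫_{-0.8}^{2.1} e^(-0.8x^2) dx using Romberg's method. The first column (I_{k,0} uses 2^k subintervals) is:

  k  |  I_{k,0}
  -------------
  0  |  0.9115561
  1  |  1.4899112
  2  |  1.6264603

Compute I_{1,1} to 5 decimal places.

I_{1,1} = (4·1.4899112 − 0.9115561) / 3 = 1.6826962

1.68270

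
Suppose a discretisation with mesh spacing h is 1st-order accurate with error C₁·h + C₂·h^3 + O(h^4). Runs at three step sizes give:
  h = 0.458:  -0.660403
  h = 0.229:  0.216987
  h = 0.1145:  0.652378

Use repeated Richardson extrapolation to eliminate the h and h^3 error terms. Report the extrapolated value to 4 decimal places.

First eliminate the h term (factor 2^1 = 2):
  B₁ = (2·0.216987 − (-0.660403))/1 = 1.094377
  B₂ = (2·0.652378 − 0.216987)/1 = 1.087769
Then eliminate the h^3 term (factor 2^3 = 8):
  (8·1.087769 − 1.094377)/7 = 1.086825

1.0868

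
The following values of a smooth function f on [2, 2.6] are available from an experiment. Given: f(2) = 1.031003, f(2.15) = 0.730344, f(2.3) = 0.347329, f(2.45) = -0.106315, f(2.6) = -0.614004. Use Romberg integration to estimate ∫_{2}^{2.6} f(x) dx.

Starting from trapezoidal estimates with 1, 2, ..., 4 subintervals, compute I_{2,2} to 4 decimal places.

I_{0,0} (trapezoid, 1 panel, h=0.6000): 0.125100
I_{1,0} (trapezoid, 2 panels, h=0.3000): 0.166749
I_{2,0} (trapezoid, 4 panels, h=0.1500): 0.176979
I_{1,1} = 0.166749 + (0.166749 − 0.125100)/3 = 0.180632
I_{2,1} = 0.176979 + (0.176979 − 0.166749)/3 = 0.180389
I_{2,2} = 0.180389 + (0.180389 − 0.180632)/15 = 0.180373

0.1804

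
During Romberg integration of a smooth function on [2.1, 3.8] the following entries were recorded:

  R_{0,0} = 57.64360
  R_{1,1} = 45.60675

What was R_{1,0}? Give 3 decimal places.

48.616

From R_{1,1} = (4·R_{1,0} − R_{0,0})/3, solve for R_{1,0}:
4·R_{1,0} = 3·45.60675 + 57.64360 = 194.46385
R_{1,0} = 48.61596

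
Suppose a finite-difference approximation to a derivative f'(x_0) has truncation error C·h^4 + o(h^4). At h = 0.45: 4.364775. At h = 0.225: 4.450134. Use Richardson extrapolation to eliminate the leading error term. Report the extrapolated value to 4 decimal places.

The leading error scales as h^4; refining by a factor of 2 reduces it by 2^4 = 16.
Extrapolated value = (16·A(h/2) − A(h)) / (16 − 1)
= (16·4.450134 − 4.364775) / 15
= 66.837369 / 15 = 4.455825

4.4558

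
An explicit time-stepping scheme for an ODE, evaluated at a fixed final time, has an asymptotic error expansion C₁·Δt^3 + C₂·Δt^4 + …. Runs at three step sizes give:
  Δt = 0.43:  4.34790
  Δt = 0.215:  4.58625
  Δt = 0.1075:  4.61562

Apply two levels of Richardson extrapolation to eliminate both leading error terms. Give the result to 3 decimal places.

4.620

First eliminate the Δt^3 term (factor 2^3 = 8):
  B₁ = (8·4.58625 − 4.34790)/7 = 4.62030
  B₂ = (8·4.61562 − 4.58625)/7 = 4.61982
Then eliminate the Δt^4 term (factor 2^4 = 16):
  (16·4.61982 − 4.62030)/15 = 4.61979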